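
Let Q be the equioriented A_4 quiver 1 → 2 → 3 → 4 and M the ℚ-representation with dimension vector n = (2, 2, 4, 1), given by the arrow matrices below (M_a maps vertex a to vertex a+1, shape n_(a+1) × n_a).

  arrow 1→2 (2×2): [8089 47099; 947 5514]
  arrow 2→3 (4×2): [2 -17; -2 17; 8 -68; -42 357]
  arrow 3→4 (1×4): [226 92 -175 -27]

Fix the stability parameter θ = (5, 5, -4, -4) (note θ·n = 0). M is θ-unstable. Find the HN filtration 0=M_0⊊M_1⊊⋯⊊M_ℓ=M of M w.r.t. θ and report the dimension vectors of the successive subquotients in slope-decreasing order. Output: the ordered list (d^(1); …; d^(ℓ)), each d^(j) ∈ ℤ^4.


Interval decomposition of M: I[1,2], I[1,4], I[3,3]^3.
HN type (ℓ=3): μ^(1)=5; μ^(2)=1/2; μ^(3)=-4

((1, 1, 0, 0); (1, 1, 1, 1); (0, 0, 3, 0))


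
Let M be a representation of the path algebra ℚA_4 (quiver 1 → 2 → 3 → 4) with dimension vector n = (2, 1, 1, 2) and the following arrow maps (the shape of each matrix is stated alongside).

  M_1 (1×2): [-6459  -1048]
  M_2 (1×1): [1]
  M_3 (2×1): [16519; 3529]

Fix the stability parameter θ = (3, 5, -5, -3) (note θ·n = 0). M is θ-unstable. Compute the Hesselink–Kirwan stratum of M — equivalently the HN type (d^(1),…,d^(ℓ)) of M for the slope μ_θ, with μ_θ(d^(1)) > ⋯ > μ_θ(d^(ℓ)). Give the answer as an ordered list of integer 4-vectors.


Barcode: M ≅ I[1,1], I[1,4], I[4,4]. HN layers by μ_θ (3 steps, strictly decreasing):
  μ^(1)=3; μ^(2)=0; μ^(3)=-3

((1, 0, 0, 0); (1, 1, 1, 1); (0, 0, 0, 1))


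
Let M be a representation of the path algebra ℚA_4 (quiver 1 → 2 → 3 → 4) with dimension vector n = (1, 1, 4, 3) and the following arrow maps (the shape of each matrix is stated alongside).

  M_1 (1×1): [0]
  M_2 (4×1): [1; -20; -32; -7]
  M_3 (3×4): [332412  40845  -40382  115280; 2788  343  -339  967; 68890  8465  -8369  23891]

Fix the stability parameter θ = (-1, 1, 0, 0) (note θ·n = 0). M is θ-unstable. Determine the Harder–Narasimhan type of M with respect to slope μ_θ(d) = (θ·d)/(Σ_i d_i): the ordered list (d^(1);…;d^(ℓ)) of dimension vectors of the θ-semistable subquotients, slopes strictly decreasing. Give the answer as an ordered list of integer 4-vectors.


Barcode: M ≅ I[1,1], I[2,4], I[3,3], I[3,4]^2. HN layers by μ_θ (3 steps, strictly decreasing):
  μ^(1)=1/3; μ^(2)=0; μ^(3)=-1

((0, 1, 1, 1); (0, 0, 3, 2); (1, 0, 0, 0))


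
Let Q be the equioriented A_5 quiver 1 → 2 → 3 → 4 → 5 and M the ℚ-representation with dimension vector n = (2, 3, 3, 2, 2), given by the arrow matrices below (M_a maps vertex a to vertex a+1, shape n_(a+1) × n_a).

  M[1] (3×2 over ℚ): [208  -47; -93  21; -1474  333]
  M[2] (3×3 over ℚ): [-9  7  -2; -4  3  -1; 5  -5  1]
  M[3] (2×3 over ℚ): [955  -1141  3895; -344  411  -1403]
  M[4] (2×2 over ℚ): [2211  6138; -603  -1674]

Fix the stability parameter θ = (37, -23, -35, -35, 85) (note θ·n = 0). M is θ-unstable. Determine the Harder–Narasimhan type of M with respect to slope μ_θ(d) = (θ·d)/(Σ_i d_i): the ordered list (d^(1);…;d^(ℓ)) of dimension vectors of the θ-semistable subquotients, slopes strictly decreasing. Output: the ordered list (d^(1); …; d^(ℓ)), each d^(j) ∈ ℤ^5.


Barcode: M ≅ I[1,4], I[1,5], I[2,3], I[5,5]. HN layers by μ_θ (3 steps, strictly decreasing):
  μ^(1)=85; μ^(2)=-14; μ^(3)=-29

((0, 0, 0, 0, 2); (2, 2, 2, 2, 0); (0, 1, 1, 0, 0))


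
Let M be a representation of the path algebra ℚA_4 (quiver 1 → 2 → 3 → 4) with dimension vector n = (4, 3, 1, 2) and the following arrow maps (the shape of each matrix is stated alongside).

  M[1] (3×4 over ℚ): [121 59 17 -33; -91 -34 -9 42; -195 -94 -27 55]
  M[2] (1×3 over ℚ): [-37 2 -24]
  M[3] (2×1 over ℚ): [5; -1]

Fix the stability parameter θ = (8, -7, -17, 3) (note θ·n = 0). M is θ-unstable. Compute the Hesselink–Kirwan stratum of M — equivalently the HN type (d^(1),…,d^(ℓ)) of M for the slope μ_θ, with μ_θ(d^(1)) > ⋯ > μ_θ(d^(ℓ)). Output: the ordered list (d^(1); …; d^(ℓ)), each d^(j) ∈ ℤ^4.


Via rank(M_{q-1}∘⋯∘M_p): M ≅ I[1,1], I[1,2]^2, I[1,4], I[4,4].
μ_θ-semistable layers: μ^(1)=8; μ^(2)=3; μ^(3)=1/2; μ^(4)=-16/3

((1, 0, 0, 0); (0, 0, 0, 2); (2, 2, 0, 0); (1, 1, 1, 0))


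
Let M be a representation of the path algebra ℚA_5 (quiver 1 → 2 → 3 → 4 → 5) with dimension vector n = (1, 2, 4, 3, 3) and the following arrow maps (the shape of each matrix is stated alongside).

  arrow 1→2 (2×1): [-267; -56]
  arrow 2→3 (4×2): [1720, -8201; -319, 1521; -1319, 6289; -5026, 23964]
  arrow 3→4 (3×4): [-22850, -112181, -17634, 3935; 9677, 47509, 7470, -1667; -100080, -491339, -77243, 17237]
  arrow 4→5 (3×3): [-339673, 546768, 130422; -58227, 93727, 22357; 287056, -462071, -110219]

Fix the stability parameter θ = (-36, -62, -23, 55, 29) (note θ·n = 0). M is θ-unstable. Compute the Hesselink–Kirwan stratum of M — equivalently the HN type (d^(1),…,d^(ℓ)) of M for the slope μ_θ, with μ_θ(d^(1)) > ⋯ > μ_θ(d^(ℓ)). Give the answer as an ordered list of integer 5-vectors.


Interval decomposition of M: I[1,5], I[2,5], I[3,3], I[3,4], I[5,5].
HN type (ℓ=6): μ^(1)=55; μ^(2)=42; μ^(3)=29; μ^(4)=-23; μ^(5)=-49; μ^(6)=-62

((0, 0, 0, 1, 0); (0, 0, 0, 2, 2); (0, 0, 0, 0, 1); (0, 0, 4, 0, 0); (1, 1, 0, 0, 0); (0, 1, 0, 0, 0))


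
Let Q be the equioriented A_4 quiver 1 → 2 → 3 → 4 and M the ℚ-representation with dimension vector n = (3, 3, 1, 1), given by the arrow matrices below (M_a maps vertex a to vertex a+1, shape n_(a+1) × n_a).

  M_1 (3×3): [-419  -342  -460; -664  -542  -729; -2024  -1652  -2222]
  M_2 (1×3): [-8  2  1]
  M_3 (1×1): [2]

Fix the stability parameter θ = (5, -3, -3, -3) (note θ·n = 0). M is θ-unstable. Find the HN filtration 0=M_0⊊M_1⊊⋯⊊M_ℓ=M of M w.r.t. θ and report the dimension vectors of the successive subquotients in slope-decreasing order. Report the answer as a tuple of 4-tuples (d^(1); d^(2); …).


Interval decomposition of M: I[1,1], I[1,2]^2, I[2,4].
HN type (ℓ=3): μ^(1)=5; μ^(2)=1; μ^(3)=-3

((1, 0, 0, 0); (2, 2, 0, 0); (0, 1, 1, 1))


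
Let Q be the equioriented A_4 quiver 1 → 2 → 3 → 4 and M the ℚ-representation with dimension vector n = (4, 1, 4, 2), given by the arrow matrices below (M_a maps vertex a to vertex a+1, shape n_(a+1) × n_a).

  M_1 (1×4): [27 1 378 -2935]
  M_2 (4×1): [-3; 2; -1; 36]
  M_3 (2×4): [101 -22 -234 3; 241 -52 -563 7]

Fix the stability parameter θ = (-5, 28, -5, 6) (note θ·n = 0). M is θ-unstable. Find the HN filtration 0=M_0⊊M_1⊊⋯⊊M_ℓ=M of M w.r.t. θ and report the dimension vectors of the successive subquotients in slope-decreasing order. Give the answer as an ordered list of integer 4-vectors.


Via rank(M_{q-1}∘⋯∘M_p): M ≅ I[1,1]^3, I[1,4], I[3,3]^2, I[3,4].
μ_θ-semistable layers: μ^(1)=29/3; μ^(2)=6; μ^(3)=-5

((0, 1, 1, 1); (0, 0, 0, 1); (4, 0, 3, 0))


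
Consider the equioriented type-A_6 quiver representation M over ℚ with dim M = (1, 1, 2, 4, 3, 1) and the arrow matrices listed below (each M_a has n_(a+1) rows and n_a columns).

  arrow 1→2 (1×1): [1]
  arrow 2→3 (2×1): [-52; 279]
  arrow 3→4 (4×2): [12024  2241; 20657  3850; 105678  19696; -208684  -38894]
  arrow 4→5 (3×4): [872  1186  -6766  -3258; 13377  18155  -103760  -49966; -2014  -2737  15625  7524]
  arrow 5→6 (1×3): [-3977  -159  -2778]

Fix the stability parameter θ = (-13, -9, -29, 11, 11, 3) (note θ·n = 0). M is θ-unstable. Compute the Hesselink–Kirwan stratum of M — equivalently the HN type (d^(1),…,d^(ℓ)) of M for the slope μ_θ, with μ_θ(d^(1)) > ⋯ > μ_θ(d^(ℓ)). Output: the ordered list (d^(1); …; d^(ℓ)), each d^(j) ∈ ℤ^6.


Barcode: M ≅ I[1,6], I[3,5], I[4,4], I[4,5]. HN layers by μ_θ (4 steps, strictly decreasing):
  μ^(1)=11; μ^(2)=25/3; μ^(3)=-17; μ^(4)=-29

((0, 0, 0, 3, 2, 0); (0, 0, 0, 1, 1, 1); (1, 1, 1, 0, 0, 0); (0, 0, 1, 0, 0, 0))


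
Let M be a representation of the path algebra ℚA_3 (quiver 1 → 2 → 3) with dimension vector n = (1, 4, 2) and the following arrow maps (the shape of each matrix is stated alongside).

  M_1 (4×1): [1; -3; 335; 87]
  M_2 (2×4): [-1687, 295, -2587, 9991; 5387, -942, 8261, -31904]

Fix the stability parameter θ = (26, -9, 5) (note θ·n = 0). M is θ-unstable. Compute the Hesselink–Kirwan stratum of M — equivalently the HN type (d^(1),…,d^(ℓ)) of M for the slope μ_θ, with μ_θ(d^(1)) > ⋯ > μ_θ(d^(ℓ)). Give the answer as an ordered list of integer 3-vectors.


Via rank(M_{q-1}∘⋯∘M_p): M ≅ I[1,2], I[2,2], I[2,3]^2.
μ_θ-semistable layers: μ^(1)=17/2; μ^(2)=5; μ^(3)=-9

((1, 1, 0); (0, 0, 2); (0, 3, 0))


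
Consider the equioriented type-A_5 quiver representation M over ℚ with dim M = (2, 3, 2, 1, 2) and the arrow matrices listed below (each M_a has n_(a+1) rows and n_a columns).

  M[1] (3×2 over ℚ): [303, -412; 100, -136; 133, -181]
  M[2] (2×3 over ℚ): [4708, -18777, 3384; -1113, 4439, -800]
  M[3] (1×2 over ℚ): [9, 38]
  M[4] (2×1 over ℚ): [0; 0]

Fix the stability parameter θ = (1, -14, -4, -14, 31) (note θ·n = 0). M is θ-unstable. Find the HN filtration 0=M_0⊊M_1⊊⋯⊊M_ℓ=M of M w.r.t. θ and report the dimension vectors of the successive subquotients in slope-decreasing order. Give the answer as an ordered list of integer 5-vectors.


Interval decomposition of M: I[1,2], I[1,4], I[2,3], I[5,5]^2.
HN type (ℓ=5): μ^(1)=31; μ^(2)=-4; μ^(3)=-13/2; μ^(4)=-31/4; μ^(5)=-14

((0, 0, 0, 0, 2); (0, 0, 1, 0, 0); (1, 1, 0, 0, 0); (1, 1, 1, 1, 0); (0, 1, 0, 0, 0))


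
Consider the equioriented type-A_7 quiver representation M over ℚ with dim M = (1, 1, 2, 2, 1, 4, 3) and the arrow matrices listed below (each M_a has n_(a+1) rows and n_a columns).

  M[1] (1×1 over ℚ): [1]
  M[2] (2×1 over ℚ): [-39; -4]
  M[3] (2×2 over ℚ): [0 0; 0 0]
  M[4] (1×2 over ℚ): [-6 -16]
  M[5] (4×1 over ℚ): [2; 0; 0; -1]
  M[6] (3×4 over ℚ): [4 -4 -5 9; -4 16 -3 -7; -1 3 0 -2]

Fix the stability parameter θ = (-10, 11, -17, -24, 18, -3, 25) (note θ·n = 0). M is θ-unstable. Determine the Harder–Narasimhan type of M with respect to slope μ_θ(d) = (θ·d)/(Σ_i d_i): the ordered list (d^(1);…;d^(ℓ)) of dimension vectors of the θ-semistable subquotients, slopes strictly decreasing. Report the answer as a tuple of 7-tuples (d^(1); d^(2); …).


Via rank(M_{q-1}∘⋯∘M_p): M ≅ I[1,3], I[3,3], I[4,4], I[4,7], I[6,6], I[6,7]^2.
μ_θ-semistable layers: μ^(1)=25; μ^(2)=15/2; μ^(3)=-3; μ^(4)=-10; μ^(5)=-17; μ^(6)=-24

((0, 0, 0, 0, 0, 0, 3); (0, 0, 0, 0, 1, 1, 0); (0, 1, 1, 0, 0, 3, 0); (1, 0, 0, 0, 0, 0, 0); (0, 0, 1, 0, 0, 0, 0); (0, 0, 0, 2, 0, 0, 0))


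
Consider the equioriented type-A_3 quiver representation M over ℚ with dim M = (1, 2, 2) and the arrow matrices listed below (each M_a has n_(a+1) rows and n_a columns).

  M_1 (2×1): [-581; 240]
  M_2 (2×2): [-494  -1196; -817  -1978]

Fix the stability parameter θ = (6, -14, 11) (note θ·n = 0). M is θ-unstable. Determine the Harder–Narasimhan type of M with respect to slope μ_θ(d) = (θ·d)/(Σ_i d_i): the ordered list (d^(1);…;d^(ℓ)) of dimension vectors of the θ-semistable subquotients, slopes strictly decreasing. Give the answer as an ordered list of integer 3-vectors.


Via rank(M_{q-1}∘⋯∘M_p): M ≅ I[1,3], I[2,2], I[3,3].
μ_θ-semistable layers: μ^(1)=11; μ^(2)=-4; μ^(3)=-14

((0, 0, 2); (1, 1, 0); (0, 1, 0))


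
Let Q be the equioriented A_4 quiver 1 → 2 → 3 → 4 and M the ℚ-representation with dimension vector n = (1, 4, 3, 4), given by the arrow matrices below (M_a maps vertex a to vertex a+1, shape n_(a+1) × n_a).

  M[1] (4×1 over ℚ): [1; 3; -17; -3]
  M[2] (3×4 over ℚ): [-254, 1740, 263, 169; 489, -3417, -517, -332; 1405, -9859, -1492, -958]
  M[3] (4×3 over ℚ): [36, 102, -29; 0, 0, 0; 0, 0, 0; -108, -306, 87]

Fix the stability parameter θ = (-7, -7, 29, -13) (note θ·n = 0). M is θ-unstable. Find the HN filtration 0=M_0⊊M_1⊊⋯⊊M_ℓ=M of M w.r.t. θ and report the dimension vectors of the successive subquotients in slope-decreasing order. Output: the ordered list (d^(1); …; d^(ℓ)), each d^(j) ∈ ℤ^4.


Via rank(M_{q-1}∘⋯∘M_p): M ≅ I[1,3], I[2,2], I[2,3], I[2,4], I[4,4]^3.
μ_θ-semistable layers: μ^(1)=29; μ^(2)=8; μ^(3)=-7; μ^(4)=-13

((0, 0, 2, 0); (0, 0, 1, 1); (1, 4, 0, 0); (0, 0, 0, 3))


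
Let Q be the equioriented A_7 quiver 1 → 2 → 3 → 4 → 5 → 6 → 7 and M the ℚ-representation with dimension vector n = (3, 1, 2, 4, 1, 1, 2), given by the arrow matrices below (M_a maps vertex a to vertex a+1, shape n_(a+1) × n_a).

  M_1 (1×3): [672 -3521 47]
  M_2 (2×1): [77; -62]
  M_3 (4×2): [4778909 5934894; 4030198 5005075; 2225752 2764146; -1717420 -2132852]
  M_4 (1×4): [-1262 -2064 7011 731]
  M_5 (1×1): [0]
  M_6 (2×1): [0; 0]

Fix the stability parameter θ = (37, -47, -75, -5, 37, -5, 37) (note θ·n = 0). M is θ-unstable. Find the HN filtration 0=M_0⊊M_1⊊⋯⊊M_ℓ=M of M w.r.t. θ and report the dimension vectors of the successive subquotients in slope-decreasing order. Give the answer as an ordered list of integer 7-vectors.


Barcode: M ≅ I[1,1]^2, I[1,5], I[3,4], I[4,4]^2, I[6,6], I[7,7]^2. HN layers by μ_θ (4 steps, strictly decreasing):
  μ^(1)=37; μ^(2)=-5; μ^(3)=-85/3; μ^(4)=-75

((2, 0, 0, 0, 1, 0, 2); (0, 0, 0, 4, 0, 1, 0); (1, 1, 1, 0, 0, 0, 0); (0, 0, 1, 0, 0, 0, 0))


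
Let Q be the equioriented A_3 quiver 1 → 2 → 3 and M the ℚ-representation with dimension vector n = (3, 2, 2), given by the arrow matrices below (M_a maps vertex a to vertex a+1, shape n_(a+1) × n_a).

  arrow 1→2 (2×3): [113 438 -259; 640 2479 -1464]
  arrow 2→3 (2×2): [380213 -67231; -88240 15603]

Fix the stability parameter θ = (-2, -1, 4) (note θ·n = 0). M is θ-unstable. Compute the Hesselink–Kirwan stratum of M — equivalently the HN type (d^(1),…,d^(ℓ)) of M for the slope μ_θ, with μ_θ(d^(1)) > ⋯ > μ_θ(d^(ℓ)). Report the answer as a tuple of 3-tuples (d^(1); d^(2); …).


Barcode: M ≅ I[1,1], I[1,3]^2. HN layers by μ_θ (3 steps, strictly decreasing):
  μ^(1)=4; μ^(2)=-1; μ^(3)=-2

((0, 0, 2); (0, 2, 0); (3, 0, 0))


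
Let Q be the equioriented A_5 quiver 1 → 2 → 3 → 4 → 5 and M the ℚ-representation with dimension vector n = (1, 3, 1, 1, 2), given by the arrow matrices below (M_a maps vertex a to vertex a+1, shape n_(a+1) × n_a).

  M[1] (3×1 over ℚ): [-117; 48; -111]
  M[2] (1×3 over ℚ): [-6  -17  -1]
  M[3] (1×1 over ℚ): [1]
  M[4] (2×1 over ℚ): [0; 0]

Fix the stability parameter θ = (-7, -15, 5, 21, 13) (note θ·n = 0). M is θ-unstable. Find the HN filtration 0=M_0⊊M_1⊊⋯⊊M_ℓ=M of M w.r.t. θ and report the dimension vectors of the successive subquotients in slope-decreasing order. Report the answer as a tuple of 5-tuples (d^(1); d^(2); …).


Interval decomposition of M: I[1,4], I[2,2]^2, I[5,5]^2.
HN type (ℓ=5): μ^(1)=21; μ^(2)=13; μ^(3)=5; μ^(4)=-11; μ^(5)=-15

((0, 0, 0, 1, 0); (0, 0, 0, 0, 2); (0, 0, 1, 0, 0); (1, 1, 0, 0, 0); (0, 2, 0, 0, 0))


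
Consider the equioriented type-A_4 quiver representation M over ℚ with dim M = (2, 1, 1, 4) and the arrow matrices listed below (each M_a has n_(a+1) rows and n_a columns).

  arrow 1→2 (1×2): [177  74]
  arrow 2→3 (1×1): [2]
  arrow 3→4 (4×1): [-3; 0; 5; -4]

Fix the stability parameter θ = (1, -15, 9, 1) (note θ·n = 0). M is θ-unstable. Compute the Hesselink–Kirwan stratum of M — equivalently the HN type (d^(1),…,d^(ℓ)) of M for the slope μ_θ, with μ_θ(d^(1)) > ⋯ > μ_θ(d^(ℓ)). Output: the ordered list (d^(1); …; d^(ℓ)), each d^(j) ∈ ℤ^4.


Via rank(M_{q-1}∘⋯∘M_p): M ≅ I[1,1], I[1,4], I[4,4]^3.
μ_θ-semistable layers: μ^(1)=5; μ^(2)=1; μ^(3)=-7

((0, 0, 1, 1); (1, 0, 0, 3); (1, 1, 0, 0))


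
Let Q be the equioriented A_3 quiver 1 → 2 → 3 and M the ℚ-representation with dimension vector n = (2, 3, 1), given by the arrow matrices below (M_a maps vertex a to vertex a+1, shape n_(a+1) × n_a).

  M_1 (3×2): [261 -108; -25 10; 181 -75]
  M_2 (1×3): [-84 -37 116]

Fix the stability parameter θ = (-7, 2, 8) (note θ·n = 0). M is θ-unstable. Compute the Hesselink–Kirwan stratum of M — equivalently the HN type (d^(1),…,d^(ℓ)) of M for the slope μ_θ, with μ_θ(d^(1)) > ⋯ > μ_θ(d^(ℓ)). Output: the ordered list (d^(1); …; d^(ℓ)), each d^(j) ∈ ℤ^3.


Barcode: M ≅ I[1,2], I[1,3], I[2,2]. HN layers by μ_θ (3 steps, strictly decreasing):
  μ^(1)=8; μ^(2)=2; μ^(3)=-7

((0, 0, 1); (0, 3, 0); (2, 0, 0))


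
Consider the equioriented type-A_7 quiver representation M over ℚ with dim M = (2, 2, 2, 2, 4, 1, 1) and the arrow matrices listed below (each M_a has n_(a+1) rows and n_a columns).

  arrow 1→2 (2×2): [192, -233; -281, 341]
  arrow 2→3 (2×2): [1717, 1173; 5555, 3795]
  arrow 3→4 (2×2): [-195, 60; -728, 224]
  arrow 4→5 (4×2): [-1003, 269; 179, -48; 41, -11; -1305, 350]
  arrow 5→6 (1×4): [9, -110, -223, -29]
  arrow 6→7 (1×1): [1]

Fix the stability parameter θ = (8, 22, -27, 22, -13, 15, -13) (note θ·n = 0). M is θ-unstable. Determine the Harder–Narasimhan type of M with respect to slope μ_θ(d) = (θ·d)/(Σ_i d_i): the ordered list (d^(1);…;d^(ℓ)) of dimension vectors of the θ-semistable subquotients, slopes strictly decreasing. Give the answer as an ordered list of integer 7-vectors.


Via rank(M_{q-1}∘⋯∘M_p): M ≅ I[1,2], I[1,7], I[3,3], I[4,5], I[5,5]^2.
μ_θ-semistable layers: μ^(1)=22; μ^(2)=8; μ^(3)=9/2; μ^(4)=11/4; μ^(5)=1; μ^(6)=-13; μ^(7)=-27

((0, 1, 0, 0, 0, 0, 0); (1, 0, 0, 0, 0, 0, 0); (0, 0, 0, 1, 1, 0, 0); (0, 0, 0, 1, 1, 1, 1); (1, 1, 1, 0, 0, 0, 0); (0, 0, 0, 0, 2, 0, 0); (0, 0, 1, 0, 0, 0, 0))


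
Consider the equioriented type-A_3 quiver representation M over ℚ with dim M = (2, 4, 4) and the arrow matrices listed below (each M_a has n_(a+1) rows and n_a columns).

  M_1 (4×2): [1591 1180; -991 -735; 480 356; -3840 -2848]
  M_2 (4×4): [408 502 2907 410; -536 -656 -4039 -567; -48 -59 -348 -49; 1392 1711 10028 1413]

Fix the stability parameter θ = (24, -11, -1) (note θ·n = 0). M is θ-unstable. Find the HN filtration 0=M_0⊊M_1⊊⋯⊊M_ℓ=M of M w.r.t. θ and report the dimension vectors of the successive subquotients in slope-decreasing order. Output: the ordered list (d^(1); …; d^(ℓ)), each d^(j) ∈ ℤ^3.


Via rank(M_{q-1}∘⋯∘M_p): M ≅ I[1,3]^2, I[2,2], I[2,3], I[3,3].
μ_θ-semistable layers: μ^(1)=4; μ^(2)=-1; μ^(3)=-11

((2, 2, 2); (0, 0, 2); (0, 2, 0))


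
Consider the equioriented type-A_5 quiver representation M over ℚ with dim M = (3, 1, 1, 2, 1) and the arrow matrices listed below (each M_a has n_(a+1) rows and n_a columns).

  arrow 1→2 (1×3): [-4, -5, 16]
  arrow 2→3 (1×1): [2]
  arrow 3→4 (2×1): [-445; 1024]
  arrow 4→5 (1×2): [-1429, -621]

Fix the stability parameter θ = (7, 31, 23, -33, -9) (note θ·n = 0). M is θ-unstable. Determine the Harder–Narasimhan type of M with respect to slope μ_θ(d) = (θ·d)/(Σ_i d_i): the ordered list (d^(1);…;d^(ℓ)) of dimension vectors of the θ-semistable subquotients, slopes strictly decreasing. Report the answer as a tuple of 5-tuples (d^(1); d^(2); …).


Via rank(M_{q-1}∘⋯∘M_p): M ≅ I[1,1]^2, I[1,5], I[4,4].
μ_θ-semistable layers: μ^(1)=7; μ^(2)=19/5; μ^(3)=-33

((2, 0, 0, 0, 0); (1, 1, 1, 1, 1); (0, 0, 0, 1, 0))


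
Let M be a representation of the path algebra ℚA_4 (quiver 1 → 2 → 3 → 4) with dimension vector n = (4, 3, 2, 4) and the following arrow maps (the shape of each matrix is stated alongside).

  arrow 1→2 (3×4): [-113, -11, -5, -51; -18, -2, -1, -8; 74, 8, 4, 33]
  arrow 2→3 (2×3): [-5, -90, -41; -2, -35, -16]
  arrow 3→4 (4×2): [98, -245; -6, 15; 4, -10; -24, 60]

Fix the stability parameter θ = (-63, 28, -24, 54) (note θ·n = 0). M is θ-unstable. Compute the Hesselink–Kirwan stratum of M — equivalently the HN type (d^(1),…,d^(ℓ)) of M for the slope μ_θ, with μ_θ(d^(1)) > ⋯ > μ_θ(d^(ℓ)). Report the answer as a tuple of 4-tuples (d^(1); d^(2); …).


Barcode: M ≅ I[1,1], I[1,2], I[1,3], I[1,4], I[4,4]^3. HN layers by μ_θ (4 steps, strictly decreasing):
  μ^(1)=54; μ^(2)=28; μ^(3)=2; μ^(4)=-63

((0, 0, 0, 4); (0, 1, 0, 0); (0, 2, 2, 0); (4, 0, 0, 0))


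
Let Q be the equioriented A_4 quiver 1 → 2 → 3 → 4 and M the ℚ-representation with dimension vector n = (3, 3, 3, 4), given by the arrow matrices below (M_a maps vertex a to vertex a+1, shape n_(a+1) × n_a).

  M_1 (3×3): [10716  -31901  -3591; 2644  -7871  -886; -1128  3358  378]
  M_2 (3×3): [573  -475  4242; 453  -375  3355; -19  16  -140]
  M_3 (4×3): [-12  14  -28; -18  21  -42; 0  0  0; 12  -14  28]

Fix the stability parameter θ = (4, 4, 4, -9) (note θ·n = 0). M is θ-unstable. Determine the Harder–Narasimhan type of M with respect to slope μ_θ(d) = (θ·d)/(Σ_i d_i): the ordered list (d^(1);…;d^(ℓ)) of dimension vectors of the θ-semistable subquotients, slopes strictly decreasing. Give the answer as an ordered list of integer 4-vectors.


Interval decomposition of M: I[1,1], I[1,3], I[1,4], I[2,3], I[4,4]^3.
HN type (ℓ=3): μ^(1)=4; μ^(2)=3/4; μ^(3)=-9

((2, 2, 2, 0); (1, 1, 1, 1); (0, 0, 0, 3))


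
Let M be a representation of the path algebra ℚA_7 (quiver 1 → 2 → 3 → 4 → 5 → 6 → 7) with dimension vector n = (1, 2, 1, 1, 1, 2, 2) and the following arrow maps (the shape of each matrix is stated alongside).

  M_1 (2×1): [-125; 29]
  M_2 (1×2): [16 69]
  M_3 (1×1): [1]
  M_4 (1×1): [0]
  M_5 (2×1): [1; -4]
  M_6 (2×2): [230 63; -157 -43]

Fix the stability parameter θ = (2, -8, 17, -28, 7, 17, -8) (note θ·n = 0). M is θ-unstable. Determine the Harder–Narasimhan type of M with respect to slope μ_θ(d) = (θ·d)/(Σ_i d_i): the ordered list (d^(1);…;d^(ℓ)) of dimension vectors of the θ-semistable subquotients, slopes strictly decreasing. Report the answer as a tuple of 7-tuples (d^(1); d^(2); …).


Interval decomposition of M: I[1,4], I[2,2], I[5,7], I[6,7].
HN type (ℓ=4): μ^(1)=16/3; μ^(2)=9/2; μ^(3)=-17/4; μ^(4)=-8

((0, 0, 0, 0, 1, 1, 1); (0, 0, 0, 0, 0, 1, 1); (1, 1, 1, 1, 0, 0, 0); (0, 1, 0, 0, 0, 0, 0))


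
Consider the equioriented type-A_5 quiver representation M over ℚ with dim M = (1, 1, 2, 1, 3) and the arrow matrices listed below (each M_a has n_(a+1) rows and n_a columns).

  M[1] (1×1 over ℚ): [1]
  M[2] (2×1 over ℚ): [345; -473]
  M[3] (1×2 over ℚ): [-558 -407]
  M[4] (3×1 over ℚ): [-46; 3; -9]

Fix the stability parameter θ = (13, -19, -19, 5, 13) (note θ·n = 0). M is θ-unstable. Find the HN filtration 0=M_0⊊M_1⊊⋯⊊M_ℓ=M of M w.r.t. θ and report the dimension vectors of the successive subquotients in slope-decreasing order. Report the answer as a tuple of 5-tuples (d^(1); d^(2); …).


Via rank(M_{q-1}∘⋯∘M_p): M ≅ I[1,5], I[3,3], I[5,5]^2.
μ_θ-semistable layers: μ^(1)=13; μ^(2)=5; μ^(3)=-25/3; μ^(4)=-19

((0, 0, 0, 0, 3); (0, 0, 0, 1, 0); (1, 1, 1, 0, 0); (0, 0, 1, 0, 0))


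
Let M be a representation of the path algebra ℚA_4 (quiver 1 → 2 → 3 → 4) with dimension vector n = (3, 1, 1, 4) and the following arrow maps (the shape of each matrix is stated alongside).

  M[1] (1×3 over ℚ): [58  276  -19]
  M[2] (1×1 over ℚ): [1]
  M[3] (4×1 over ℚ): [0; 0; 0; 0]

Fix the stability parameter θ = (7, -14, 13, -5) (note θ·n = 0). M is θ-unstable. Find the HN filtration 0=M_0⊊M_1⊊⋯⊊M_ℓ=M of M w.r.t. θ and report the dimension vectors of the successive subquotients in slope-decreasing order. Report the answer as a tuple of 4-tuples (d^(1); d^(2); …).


Via rank(M_{q-1}∘⋯∘M_p): M ≅ I[1,1]^2, I[1,3], I[4,4]^4.
μ_θ-semistable layers: μ^(1)=13; μ^(2)=7; μ^(3)=-7/2; μ^(4)=-5

((0, 0, 1, 0); (2, 0, 0, 0); (1, 1, 0, 0); (0, 0, 0, 4))


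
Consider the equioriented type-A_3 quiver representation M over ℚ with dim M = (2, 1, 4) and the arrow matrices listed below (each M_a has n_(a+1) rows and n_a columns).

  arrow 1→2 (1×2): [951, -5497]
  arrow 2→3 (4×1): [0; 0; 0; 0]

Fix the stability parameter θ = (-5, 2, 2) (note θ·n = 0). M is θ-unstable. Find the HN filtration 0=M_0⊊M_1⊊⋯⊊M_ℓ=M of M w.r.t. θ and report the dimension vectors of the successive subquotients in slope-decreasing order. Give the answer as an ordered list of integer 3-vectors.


Barcode: M ≅ I[1,1], I[1,2], I[3,3]^4. HN layers by μ_θ (2 steps, strictly decreasing):
  μ^(1)=2; μ^(2)=-5

((0, 1, 4); (2, 0, 0))


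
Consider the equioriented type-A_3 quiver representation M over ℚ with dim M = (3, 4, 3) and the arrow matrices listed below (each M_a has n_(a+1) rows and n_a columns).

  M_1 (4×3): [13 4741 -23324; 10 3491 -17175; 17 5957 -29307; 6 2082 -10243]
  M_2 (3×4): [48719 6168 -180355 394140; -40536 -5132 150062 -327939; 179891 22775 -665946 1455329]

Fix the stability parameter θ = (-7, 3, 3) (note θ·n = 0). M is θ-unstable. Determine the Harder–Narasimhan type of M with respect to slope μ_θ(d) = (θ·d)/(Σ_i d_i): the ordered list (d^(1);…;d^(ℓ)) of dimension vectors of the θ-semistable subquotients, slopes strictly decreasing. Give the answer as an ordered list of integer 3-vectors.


Interval decomposition of M: I[1,2], I[1,3]^2, I[2,3].
HN type (ℓ=2): μ^(1)=3; μ^(2)=-7

((0, 4, 3); (3, 0, 0))


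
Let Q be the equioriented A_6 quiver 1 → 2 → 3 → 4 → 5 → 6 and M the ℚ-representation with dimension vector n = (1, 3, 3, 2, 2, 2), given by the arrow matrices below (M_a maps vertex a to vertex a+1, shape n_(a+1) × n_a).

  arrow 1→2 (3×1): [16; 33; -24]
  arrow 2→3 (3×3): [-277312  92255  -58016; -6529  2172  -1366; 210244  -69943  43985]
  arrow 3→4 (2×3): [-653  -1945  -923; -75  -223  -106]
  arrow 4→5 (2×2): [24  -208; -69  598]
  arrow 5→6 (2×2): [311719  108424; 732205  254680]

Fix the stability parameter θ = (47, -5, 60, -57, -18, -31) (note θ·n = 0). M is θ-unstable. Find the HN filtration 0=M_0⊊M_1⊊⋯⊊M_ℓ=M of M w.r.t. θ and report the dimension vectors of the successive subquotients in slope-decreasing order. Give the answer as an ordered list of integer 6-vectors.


Via rank(M_{q-1}∘⋯∘M_p): M ≅ I[1,4], I[2,3], I[2,5], I[5,6], I[6,6].
μ_θ-semistable layers: μ^(1)=60; μ^(2)=45/4; μ^(3)=-5; μ^(4)=-49/2; μ^(5)=-31

((0, 0, 1, 0, 0, 0); (1, 1, 1, 1, 0, 0); (0, 2, 1, 1, 1, 0); (0, 0, 0, 0, 1, 1); (0, 0, 0, 0, 0, 1))


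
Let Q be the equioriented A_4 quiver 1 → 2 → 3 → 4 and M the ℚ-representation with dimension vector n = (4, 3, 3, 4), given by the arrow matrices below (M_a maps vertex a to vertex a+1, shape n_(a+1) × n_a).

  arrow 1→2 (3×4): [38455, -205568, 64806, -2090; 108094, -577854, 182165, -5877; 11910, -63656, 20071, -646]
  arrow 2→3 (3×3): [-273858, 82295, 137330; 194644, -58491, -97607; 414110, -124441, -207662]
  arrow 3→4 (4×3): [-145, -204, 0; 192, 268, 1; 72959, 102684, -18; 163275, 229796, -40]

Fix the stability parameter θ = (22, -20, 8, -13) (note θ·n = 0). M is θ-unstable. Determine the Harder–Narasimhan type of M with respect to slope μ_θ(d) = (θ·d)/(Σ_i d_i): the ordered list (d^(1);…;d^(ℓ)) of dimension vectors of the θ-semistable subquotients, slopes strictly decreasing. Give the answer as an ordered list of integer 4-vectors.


Via rank(M_{q-1}∘⋯∘M_p): M ≅ I[1,1], I[1,2], I[1,3], I[1,4], I[3,4], I[4,4]^2.
μ_θ-semistable layers: μ^(1)=22; μ^(2)=8; μ^(3)=1; μ^(4)=-3/4; μ^(5)=-5/2; μ^(6)=-13

((1, 0, 0, 0); (0, 0, 1, 0); (2, 2, 0, 0); (1, 1, 1, 1); (0, 0, 1, 1); (0, 0, 0, 2))


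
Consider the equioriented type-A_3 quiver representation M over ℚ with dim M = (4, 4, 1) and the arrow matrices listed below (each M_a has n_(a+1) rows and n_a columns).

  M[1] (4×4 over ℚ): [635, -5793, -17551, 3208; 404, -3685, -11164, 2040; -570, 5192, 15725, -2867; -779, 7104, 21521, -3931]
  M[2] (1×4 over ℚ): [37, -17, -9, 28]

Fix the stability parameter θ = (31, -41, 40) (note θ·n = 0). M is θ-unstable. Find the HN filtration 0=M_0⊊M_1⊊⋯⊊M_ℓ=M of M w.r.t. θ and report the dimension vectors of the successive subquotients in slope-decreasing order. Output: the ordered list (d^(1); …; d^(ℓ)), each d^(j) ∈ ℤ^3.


Via rank(M_{q-1}∘⋯∘M_p): M ≅ I[1,2]^3, I[1,3].
μ_θ-semistable layers: μ^(1)=40; μ^(2)=-5

((0, 0, 1); (4, 4, 0))


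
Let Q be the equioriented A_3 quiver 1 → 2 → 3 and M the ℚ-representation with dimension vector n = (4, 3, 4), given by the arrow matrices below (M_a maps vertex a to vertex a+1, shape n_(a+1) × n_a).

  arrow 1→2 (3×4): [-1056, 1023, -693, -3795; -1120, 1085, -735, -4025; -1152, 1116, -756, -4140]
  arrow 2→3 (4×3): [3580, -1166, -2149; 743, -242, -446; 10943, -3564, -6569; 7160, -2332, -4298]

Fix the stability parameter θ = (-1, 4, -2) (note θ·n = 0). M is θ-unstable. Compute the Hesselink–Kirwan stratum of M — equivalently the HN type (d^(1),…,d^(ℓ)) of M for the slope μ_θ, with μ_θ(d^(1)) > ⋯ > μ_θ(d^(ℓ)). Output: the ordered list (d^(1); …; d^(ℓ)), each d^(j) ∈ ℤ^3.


Barcode: M ≅ I[1,1]^3, I[1,3], I[2,2], I[2,3], I[3,3]^2. HN layers by μ_θ (4 steps, strictly decreasing):
  μ^(1)=4; μ^(2)=1; μ^(3)=-1; μ^(4)=-2

((0, 1, 0); (0, 2, 2); (4, 0, 0); (0, 0, 2))


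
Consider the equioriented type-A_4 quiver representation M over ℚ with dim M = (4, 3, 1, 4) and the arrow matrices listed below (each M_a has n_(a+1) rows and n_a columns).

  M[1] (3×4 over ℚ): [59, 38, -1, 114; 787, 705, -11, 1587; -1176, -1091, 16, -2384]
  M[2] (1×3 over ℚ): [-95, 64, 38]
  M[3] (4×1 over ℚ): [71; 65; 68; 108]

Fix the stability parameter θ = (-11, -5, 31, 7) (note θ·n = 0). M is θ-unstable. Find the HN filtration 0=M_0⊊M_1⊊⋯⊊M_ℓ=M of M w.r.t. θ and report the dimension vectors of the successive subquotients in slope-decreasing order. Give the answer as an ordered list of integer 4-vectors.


Interval decomposition of M: I[1,1], I[1,2]^2, I[1,4], I[4,4]^3.
HN type (ℓ=4): μ^(1)=19; μ^(2)=7; μ^(3)=-5; μ^(4)=-11

((0, 0, 1, 1); (0, 0, 0, 3); (0, 3, 0, 0); (4, 0, 0, 0))


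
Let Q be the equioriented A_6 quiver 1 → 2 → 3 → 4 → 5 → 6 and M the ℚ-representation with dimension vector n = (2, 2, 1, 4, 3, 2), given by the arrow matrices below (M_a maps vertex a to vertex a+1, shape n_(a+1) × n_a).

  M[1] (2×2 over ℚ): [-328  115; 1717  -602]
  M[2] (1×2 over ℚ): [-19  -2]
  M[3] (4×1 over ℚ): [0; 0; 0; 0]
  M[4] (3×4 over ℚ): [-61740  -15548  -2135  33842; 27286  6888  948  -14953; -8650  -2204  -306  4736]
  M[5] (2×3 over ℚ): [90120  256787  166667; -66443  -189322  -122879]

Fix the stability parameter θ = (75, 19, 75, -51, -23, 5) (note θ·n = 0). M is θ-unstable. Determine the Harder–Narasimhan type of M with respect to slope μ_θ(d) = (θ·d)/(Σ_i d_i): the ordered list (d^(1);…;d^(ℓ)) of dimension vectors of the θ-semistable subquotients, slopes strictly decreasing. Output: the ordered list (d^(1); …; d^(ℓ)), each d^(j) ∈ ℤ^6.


Interval decomposition of M: I[1,2], I[1,3], I[4,4], I[4,5], I[4,6]^2.
HN type (ℓ=5): μ^(1)=75; μ^(2)=47; μ^(3)=5; μ^(4)=-23; μ^(5)=-51

((0, 0, 1, 0, 0, 0); (2, 2, 0, 0, 0, 0); (0, 0, 0, 0, 0, 2); (0, 0, 0, 0, 3, 0); (0, 0, 0, 4, 0, 0))


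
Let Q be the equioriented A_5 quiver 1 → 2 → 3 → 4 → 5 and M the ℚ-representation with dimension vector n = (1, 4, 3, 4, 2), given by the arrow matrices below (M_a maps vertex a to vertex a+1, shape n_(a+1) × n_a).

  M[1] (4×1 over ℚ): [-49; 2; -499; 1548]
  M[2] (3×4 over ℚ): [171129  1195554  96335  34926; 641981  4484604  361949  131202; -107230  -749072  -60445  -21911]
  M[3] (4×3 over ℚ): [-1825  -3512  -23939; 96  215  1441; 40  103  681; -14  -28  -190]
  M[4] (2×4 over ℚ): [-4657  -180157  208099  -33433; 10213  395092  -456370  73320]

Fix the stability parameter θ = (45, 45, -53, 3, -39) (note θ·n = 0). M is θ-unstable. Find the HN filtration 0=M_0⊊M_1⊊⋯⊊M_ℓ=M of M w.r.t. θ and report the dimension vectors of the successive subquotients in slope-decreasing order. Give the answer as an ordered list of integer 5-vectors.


Via rank(M_{q-1}∘⋯∘M_p): M ≅ I[1,5], I[2,2], I[2,3], I[2,4], I[4,4], I[4,5].
μ_θ-semistable layers: μ^(1)=45; μ^(2)=3; μ^(3)=1/5; μ^(4)=-4; μ^(5)=-18

((0, 1, 0, 0, 0); (0, 0, 0, 2, 0); (1, 1, 1, 1, 1); (0, 2, 2, 0, 0); (0, 0, 0, 1, 1))


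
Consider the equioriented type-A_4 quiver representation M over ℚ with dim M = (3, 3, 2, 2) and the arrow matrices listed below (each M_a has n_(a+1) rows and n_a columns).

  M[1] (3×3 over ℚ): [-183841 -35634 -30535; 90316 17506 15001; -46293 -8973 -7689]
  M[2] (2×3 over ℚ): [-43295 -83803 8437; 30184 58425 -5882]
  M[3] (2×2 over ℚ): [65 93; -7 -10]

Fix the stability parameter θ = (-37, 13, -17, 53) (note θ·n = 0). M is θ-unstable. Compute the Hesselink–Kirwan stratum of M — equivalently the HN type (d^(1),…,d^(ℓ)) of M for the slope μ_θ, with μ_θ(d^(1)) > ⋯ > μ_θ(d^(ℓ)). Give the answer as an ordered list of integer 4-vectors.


Interval decomposition of M: I[1,2], I[1,4]^2.
HN type (ℓ=4): μ^(1)=53; μ^(2)=13; μ^(3)=-2; μ^(4)=-37

((0, 0, 0, 2); (0, 1, 0, 0); (0, 2, 2, 0); (3, 0, 0, 0))


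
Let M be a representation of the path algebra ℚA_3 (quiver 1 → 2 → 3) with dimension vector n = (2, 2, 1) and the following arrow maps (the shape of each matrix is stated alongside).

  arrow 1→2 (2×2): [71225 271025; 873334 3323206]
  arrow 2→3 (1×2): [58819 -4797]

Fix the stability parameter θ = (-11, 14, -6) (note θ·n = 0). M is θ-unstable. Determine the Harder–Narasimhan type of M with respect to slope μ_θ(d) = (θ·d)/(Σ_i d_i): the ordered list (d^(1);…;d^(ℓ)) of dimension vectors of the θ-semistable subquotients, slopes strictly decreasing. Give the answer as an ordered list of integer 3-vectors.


Interval decomposition of M: I[1,1], I[1,3], I[2,2].
HN type (ℓ=3): μ^(1)=14; μ^(2)=4; μ^(3)=-11

((0, 1, 0); (0, 1, 1); (2, 0, 0))


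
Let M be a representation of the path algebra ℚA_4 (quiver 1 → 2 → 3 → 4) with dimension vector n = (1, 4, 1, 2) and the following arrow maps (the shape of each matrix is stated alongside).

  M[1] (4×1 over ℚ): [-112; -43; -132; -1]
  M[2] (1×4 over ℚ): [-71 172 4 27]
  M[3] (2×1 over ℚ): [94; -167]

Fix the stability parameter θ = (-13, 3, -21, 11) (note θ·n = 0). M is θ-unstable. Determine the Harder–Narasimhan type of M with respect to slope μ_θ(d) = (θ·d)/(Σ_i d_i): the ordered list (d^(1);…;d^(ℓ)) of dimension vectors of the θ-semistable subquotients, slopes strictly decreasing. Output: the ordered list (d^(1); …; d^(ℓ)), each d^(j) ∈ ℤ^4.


Barcode: M ≅ I[1,4], I[2,2]^3, I[4,4]. HN layers by μ_θ (4 steps, strictly decreasing):
  μ^(1)=11; μ^(2)=3; μ^(3)=-9; μ^(4)=-13

((0, 0, 0, 2); (0, 3, 0, 0); (0, 1, 1, 0); (1, 0, 0, 0))


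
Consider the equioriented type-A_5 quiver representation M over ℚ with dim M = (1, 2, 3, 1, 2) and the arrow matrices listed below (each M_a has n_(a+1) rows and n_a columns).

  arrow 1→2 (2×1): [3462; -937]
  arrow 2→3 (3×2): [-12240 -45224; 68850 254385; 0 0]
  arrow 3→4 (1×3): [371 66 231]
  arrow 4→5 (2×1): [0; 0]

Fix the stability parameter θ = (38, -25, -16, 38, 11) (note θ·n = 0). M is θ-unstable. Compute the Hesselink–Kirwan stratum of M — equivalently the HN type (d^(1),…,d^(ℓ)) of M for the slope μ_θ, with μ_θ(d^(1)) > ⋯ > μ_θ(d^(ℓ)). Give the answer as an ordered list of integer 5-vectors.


Barcode: M ≅ I[1,4], I[2,2], I[3,3]^2, I[5,5]^2. HN layers by μ_θ (5 steps, strictly decreasing):
  μ^(1)=38; μ^(2)=11; μ^(3)=-1; μ^(4)=-16; μ^(5)=-25

((0, 0, 0, 1, 0); (0, 0, 0, 0, 2); (1, 1, 1, 0, 0); (0, 0, 2, 0, 0); (0, 1, 0, 0, 0))


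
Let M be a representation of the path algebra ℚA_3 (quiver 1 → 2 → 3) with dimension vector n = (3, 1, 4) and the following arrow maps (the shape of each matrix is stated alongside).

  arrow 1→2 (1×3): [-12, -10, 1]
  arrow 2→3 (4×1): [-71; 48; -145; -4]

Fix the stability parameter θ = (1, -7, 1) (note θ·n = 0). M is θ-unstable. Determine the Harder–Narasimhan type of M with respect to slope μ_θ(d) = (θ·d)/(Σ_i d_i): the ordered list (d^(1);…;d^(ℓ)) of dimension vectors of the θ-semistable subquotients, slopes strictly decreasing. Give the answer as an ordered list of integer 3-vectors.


Interval decomposition of M: I[1,1]^2, I[1,3], I[3,3]^3.
HN type (ℓ=2): μ^(1)=1; μ^(2)=-3

((2, 0, 4); (1, 1, 0))


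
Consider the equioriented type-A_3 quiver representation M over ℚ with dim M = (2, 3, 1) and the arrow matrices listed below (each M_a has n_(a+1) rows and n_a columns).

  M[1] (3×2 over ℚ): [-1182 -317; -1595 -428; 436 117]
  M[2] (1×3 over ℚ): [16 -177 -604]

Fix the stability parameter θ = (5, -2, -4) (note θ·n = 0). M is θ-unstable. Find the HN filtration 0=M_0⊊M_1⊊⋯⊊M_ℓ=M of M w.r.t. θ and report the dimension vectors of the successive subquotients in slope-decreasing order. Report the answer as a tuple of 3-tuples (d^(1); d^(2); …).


Via rank(M_{q-1}∘⋯∘M_p): M ≅ I[1,2], I[1,3], I[2,2].
μ_θ-semistable layers: μ^(1)=3/2; μ^(2)=-1/3; μ^(3)=-2

((1, 1, 0); (1, 1, 1); (0, 1, 0))


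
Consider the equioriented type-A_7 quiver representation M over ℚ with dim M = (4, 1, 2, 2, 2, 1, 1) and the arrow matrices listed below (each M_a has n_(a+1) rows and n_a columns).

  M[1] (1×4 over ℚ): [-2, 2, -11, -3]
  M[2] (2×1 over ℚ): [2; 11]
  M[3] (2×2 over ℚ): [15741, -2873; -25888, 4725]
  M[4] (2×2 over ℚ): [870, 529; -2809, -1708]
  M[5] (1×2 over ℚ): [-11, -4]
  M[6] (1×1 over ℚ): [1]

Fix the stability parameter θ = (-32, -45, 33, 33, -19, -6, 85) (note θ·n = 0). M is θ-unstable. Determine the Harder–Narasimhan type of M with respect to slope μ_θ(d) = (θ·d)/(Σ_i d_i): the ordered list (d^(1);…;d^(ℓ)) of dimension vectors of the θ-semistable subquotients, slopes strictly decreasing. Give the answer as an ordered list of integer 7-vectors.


Barcode: M ≅ I[1,1]^3, I[1,7], I[3,5]. HN layers by μ_θ (5 steps, strictly decreasing):
  μ^(1)=85; μ^(2)=47/3; μ^(3)=41/4; μ^(4)=-32; μ^(5)=-77/2

((0, 0, 0, 0, 0, 0, 1); (0, 0, 1, 1, 1, 0, 0); (0, 0, 1, 1, 1, 1, 0); (3, 0, 0, 0, 0, 0, 0); (1, 1, 0, 0, 0, 0, 0))


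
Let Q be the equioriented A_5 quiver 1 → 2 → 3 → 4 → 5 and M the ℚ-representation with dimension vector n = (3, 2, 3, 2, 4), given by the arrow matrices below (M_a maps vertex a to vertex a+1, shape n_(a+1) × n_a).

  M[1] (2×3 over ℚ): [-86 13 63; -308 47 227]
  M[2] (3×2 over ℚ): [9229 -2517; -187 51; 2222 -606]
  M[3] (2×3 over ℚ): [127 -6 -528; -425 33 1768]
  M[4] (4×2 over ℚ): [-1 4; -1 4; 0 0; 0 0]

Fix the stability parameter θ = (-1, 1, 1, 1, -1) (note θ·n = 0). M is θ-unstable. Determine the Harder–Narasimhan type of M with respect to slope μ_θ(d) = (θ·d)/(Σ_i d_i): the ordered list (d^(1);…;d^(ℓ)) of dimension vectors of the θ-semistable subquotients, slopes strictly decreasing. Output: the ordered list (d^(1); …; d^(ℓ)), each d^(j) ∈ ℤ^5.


Interval decomposition of M: I[1,1], I[1,2], I[1,5], I[3,3], I[3,4], I[5,5]^3.
HN type (ℓ=3): μ^(1)=1; μ^(2)=1/2; μ^(3)=-1

((0, 1, 2, 1, 0); (0, 1, 1, 1, 1); (3, 0, 0, 0, 3))


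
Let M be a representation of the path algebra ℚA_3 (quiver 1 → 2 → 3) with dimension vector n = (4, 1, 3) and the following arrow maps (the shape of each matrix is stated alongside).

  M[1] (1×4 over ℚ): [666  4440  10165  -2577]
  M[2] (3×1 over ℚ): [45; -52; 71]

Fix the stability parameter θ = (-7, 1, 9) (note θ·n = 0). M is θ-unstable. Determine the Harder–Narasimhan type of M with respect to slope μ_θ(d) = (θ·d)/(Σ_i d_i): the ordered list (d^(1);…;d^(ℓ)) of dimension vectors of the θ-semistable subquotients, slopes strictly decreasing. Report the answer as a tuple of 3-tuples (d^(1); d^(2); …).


Barcode: M ≅ I[1,1]^3, I[1,3], I[3,3]^2. HN layers by μ_θ (3 steps, strictly decreasing):
  μ^(1)=9; μ^(2)=1; μ^(3)=-7

((0, 0, 3); (0, 1, 0); (4, 0, 0))
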